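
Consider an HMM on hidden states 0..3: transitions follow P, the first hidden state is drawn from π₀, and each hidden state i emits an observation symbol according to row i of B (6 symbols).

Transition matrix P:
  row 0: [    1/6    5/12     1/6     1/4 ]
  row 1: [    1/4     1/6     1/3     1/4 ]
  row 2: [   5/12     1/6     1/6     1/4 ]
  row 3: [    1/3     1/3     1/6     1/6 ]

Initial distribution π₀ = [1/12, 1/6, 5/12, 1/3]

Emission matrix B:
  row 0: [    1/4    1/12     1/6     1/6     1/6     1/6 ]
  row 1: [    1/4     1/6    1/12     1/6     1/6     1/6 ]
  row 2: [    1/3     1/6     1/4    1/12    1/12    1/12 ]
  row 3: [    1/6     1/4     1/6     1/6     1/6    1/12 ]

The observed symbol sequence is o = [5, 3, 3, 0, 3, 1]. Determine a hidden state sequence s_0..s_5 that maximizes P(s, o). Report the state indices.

t=0: δ = [1.389e-02, 2.778e-02, 3.472e-02, 2.778e-02]  (obs o_0=5)
t=1: δ = [2.411e-03, 1.543e-03, 7.716e-04, 1.447e-03]  ψ = [2, 3, 1, 2]  (obs o_1=3)
t=2: δ = [8.038e-05, 1.674e-04, 4.287e-05, 1.005e-04]  ψ = [3, 0, 1, 0]  (obs o_2=3)
t=3: δ = [1.047e-05, 8.372e-06, 1.861e-05, 6.977e-06]  ψ = [1, 0, 1, 1]  (obs o_3=0)
t=4: δ = [1.292e-06, 7.268e-07, 2.584e-07, 7.752e-07]  ψ = [2, 0, 2, 2]  (obs o_4=3)
t=5: δ = [2.153e-08, 8.973e-08, 4.038e-08, 8.075e-08]  ψ = [3, 0, 1, 0]  (obs o_5=1)
backtrack: best end state = 1; path = [2, 0, 1, 2, 0, 1]

path = [2, 0, 1, 2, 0, 1]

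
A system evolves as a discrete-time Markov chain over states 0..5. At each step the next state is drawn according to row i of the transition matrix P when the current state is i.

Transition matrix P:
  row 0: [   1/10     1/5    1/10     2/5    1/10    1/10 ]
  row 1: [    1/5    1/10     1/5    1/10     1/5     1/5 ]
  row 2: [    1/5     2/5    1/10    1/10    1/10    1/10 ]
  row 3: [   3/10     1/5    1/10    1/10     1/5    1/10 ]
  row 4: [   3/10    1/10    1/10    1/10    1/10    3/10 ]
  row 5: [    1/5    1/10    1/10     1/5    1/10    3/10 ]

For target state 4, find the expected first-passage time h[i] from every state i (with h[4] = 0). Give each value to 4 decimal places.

First-step conditioning: h[4] = 0; for i ≠ 4, h[i] = 1 + Σ_k P[i][k]·h[k].
  h[0] = 1 + 1/10·h[0] + 1/5·h[1] + 1/10·h[2] + 2/5·h[3] + 1/10·h[5]
  h[1] = 1 + 1/5·h[0] + 1/10·h[1] + 1/5·h[2] + 1/10·h[3] + 1/5·h[5]
  h[2] = 1 + 1/5·h[0] + 2/5·h[1] + 1/10·h[2] + 1/10·h[3] + 1/10·h[5]
  h[3] = 1 + 3/10·h[0] + 1/5·h[1] + 1/10·h[2] + 1/10·h[3] + 1/10·h[5]
  h[5] = 1 + 1/5·h[0] + 1/10·h[1] + 1/10·h[2] + 1/5·h[3] + 3/10·h[5]
Solving the 5×5 linear system over states ≠ 4 gives exactly h = [56810/7973, 53030/7973, 8195/1139, 52440/7973, 0, 58375/7973] (h[4] = 0 is the target).

h = [7.1253, 6.6512, 7.1949, 6.5772, 0.0000, 7.3216]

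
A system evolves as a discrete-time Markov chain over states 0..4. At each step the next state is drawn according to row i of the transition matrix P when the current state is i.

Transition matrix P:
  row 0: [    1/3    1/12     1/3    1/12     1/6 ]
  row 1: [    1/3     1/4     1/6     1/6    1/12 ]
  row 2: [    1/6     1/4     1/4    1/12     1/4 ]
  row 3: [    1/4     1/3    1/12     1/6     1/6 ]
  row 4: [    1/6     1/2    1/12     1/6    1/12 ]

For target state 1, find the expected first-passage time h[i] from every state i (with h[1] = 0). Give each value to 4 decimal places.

First-step conditioning: h[1] = 0; for i ≠ 1, h[i] = 1 + Σ_k P[i][k]·h[k].
  h[0] = 1 + 1/3·h[0] + 1/3·h[2] + 1/12·h[3] + 1/6·h[4]
  h[2] = 1 + 1/6·h[0] + 1/4·h[2] + 1/12·h[3] + 1/4·h[4]
  h[3] = 1 + 1/4·h[0] + 1/12·h[2] + 1/6·h[3] + 1/6·h[4]
  h[4] = 1 + 1/6·h[0] + 1/12·h[2] + 1/6·h[3] + 1/12·h[4]
Solving the 4×4 linear system over states ≠ 1 gives exactly h = [3790/843, 0, 1034/281, 2944/843, 2426/843] (h[1] = 0 is the target).

h = [4.4958, 0.0000, 3.6797, 3.4923, 2.8778]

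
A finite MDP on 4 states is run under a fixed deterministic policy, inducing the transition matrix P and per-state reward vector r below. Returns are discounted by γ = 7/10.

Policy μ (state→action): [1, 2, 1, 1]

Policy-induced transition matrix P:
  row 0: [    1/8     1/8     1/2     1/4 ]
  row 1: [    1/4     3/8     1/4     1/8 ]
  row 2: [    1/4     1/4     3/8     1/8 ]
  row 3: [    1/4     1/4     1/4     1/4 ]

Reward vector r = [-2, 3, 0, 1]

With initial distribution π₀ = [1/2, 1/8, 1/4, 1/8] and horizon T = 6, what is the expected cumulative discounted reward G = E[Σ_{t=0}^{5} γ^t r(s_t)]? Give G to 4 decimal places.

G = 0.4090

t=0: π = [0.5000, 0.1250, 0.2500, 0.1250], E[r] = -0.5000, γ^t·E[r] = -0.500000, running G = -0.500000
t=1: π = [0.1875, 0.2031, 0.4063, 0.2031], E[r] = 0.4375, γ^t·E[r] = 0.306250, running G = -0.193750
t=2: π = [0.2266, 0.2520, 0.3477, 0.1738], E[r] = 0.4766, γ^t·E[r] = 0.233516, running G = 0.039766
t=3: π = [0.2217, 0.2532, 0.3501, 0.1750], E[r] = 0.4912, γ^t·E[r] = 0.168485, running G = 0.208251
t=4: π = [0.2223, 0.2539, 0.3492, 0.1746], E[r] = 0.4918, γ^t·E[r] = 0.118086, running G = 0.326337
t=5: π = [0.2222, 0.2540, 0.3492, 0.1746], E[r] = 0.4921, γ^t·E[r] = 0.082699, running G = 0.409036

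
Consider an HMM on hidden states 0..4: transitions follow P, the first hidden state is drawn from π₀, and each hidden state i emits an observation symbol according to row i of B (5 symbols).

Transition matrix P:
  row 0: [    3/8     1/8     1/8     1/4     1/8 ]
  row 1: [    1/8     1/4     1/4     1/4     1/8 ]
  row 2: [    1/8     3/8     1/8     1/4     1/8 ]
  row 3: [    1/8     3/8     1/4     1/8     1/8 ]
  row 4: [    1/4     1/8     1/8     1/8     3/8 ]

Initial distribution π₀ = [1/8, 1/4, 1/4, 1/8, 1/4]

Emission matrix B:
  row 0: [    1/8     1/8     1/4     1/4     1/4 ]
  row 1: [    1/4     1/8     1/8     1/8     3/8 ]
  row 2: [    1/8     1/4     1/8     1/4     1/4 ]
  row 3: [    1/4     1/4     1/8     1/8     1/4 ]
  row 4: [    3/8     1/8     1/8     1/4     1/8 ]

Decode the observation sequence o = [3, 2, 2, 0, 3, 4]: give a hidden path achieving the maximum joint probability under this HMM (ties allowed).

t=0: δ = [3.125e-02, 3.125e-02, 6.250e-02, 1.562e-02, 6.250e-02]  (obs o_0=3)
t=1: δ = [3.906e-03, 2.930e-03, 9.766e-04, 1.953e-03, 2.930e-03]  ψ = [4, 2, 1, 2, 4]  (obs o_1=2)
t=2: δ = [3.662e-04, 9.155e-05, 9.155e-05, 1.221e-04, 1.373e-04]  ψ = [0, 1, 1, 0, 4]  (obs o_2=2)
t=3: δ = [1.717e-05, 1.144e-05, 5.722e-06, 2.289e-05, 1.931e-05]  ψ = [0, 0, 0, 0, 4]  (obs o_3=0)
t=4: δ = [1.609e-06, 1.073e-06, 1.431e-06, 5.364e-07, 1.810e-06]  ψ = [0, 3, 3, 0, 4]  (obs o_4=3)
t=5: δ = [1.509e-07, 2.012e-07, 6.706e-08, 1.006e-07, 8.487e-08]  ψ = [0, 2, 1, 0, 4]  (obs o_5=4)
backtrack: best end state = 1; path = [4, 0, 0, 3, 2, 1]

path = [4, 0, 0, 3, 2, 1]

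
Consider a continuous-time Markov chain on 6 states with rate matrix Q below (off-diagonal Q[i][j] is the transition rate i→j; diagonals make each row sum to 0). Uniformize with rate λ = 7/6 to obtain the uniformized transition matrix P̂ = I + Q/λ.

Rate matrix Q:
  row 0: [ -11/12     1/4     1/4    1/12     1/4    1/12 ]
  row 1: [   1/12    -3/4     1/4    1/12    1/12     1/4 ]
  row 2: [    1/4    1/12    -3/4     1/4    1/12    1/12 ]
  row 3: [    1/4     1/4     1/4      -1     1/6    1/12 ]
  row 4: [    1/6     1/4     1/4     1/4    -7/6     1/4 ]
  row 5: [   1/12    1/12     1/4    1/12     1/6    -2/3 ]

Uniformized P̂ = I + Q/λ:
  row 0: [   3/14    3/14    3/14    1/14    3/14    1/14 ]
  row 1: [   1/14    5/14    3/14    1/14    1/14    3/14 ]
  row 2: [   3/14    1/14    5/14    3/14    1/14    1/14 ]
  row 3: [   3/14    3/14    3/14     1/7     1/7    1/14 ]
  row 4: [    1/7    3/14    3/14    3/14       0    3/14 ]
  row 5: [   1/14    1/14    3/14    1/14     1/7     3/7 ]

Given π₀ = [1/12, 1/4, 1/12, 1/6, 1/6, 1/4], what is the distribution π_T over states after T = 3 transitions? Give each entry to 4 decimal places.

t=0: π = [0.0833, 0.2500, 0.0833, 0.1667, 0.1667, 0.2500]
t=1: π = [0.1310, 0.2024, 0.2262, 0.1190, 0.1012, 0.2202]
t=2: π = [0.1467, 0.1794, 0.2466, 0.1267, 0.1071, 0.1935]
t=3: π = [0.1534, 0.1771, 0.2495, 0.1310, 0.1076, 0.1815]

π = [0.1534, 0.1771, 0.2495, 0.1310, 0.1076, 0.1815]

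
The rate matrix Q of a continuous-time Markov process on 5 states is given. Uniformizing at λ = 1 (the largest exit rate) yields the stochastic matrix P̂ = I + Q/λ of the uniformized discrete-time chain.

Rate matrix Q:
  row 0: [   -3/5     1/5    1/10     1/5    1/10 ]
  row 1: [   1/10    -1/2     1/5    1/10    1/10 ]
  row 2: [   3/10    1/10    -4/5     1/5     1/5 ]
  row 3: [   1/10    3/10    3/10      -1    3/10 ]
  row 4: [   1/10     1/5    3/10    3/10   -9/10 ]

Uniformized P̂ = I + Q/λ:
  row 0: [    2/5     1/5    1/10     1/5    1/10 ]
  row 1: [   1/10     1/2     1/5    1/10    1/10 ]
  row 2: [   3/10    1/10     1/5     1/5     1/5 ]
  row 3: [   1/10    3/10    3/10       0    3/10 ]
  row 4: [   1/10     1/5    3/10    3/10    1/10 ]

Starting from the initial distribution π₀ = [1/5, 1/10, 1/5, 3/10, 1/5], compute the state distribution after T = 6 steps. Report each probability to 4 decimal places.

t=0: π = [0.2000, 0.1000, 0.2000, 0.3000, 0.2000]
t=1: π = [0.2000, 0.2400, 0.2300, 0.1500, 0.1800]
t=2: π = [0.2060, 0.2640, 0.2130, 0.1640, 0.1530]
t=3: π = [0.2044, 0.2743, 0.2111, 0.1561, 0.1541]
t=4: π = [0.2035, 0.2768, 0.2106, 0.1568, 0.1523]
t=5: π = [0.2032, 0.2777, 0.2106, 0.1562, 0.1524]
t=6: π = [0.2031, 0.2779, 0.2105, 0.1562, 0.1523]

π = [0.2031, 0.2779, 0.2105, 0.1562, 0.1523]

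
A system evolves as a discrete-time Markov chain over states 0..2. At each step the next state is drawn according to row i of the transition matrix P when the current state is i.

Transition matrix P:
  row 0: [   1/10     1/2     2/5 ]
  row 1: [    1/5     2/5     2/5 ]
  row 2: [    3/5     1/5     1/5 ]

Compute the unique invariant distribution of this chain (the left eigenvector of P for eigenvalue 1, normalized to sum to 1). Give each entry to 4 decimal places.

Balance equations π_j = Σ_i π_i·P[i][j]:
  π_0 = 1/10·π_0 + 1/5·π_1 + 3/5·π_2
  π_1 = 1/2·π_0 + 2/5·π_1 + 1/5·π_2
  normalize: π_0 + π_1 + π_2 = 1
Solving the linear system gives exactly π = [10/33, 4/11, 1/3].

π = [0.3030, 0.3636, 0.3333]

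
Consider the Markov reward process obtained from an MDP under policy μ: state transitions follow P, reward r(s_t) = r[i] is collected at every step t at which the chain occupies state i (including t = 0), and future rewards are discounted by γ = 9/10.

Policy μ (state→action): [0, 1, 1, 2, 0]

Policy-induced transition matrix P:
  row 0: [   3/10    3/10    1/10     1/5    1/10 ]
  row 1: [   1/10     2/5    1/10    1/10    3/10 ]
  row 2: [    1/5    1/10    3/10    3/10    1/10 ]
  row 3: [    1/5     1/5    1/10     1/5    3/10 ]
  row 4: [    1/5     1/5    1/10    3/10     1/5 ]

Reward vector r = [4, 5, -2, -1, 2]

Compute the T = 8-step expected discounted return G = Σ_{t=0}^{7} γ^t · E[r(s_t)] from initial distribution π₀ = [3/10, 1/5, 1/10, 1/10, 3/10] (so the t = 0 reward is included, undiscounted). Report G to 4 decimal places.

t=0: π = [0.3000, 0.2000, 0.1000, 0.1000, 0.3000], E[r] = 2.5000, γ^t·E[r] = 2.500000, running G = 2.500000
t=1: π = [0.2100, 0.2600, 0.1200, 0.2200, 0.1900], E[r] = 2.0600, γ^t·E[r] = 1.854000, running G = 4.354000
t=2: π = [0.1950, 0.2610, 0.1240, 0.2050, 0.2150], E[r] = 2.0620, γ^t·E[r] = 1.670220, running G = 6.024220
t=3: π = [0.1934, 0.2593, 0.1248, 0.2078, 0.2147], E[r] = 2.0421, γ^t·E[r] = 1.488691, running G = 7.512911
t=4: π = [0.1934, 0.2587, 0.1250, 0.2080, 0.2149], E[r] = 2.0391, γ^t·E[r] = 1.337840, running G = 8.850751
t=5: π = [0.1935, 0.2586, 0.1250, 0.2081, 0.2148], E[r] = 2.0384, γ^t·E[r] = 1.203654, running G = 10.054405
t=6: π = [0.1935, 0.2586, 0.1250, 0.2081, 0.2148], E[r] = 2.0383, γ^t·E[r] = 1.083240, running G = 11.137645
t=7: π = [0.1935, 0.2586, 0.1250, 0.2081, 0.2148], E[r] = 2.0383, γ^t·E[r] = 0.974910, running G = 12.112555

G = 12.1126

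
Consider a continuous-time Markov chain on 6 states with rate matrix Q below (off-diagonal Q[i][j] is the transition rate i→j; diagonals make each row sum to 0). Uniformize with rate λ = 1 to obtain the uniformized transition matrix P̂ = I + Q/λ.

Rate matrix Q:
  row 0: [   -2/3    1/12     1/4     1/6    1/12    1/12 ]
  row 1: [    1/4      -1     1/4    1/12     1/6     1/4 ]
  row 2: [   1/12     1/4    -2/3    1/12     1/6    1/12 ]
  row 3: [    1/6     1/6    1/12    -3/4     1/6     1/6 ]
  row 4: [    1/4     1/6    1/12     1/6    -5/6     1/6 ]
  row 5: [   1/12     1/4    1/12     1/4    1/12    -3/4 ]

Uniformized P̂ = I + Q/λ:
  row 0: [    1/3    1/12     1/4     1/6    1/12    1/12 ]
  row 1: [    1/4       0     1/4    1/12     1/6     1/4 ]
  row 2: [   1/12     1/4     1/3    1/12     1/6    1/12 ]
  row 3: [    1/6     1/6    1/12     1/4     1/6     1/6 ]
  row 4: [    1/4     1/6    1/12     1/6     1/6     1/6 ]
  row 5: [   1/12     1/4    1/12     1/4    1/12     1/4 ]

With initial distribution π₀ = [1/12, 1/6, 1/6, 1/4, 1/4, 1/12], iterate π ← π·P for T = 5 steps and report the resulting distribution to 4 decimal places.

π = [0.1942, 0.1539, 0.1884, 0.1654, 0.1371, 0.1610]

t=0: π = [0.0833, 0.1667, 0.1667, 0.2500, 0.2500, 0.0833]
t=1: π = [0.1944, 0.1528, 0.1667, 0.1667, 0.1528, 0.1667]
t=2: π = [0.1968, 0.1528, 0.1829, 0.1678, 0.1366, 0.1632]
t=3: π = [0.1947, 0.1536, 0.1873, 0.1663, 0.1367, 0.1614]
t=4: π = [0.1943, 0.1539, 0.1882, 0.1656, 0.1370, 0.1611]
t=5: π = [0.1942, 0.1539, 0.1884, 0.1654, 0.1371, 0.1610]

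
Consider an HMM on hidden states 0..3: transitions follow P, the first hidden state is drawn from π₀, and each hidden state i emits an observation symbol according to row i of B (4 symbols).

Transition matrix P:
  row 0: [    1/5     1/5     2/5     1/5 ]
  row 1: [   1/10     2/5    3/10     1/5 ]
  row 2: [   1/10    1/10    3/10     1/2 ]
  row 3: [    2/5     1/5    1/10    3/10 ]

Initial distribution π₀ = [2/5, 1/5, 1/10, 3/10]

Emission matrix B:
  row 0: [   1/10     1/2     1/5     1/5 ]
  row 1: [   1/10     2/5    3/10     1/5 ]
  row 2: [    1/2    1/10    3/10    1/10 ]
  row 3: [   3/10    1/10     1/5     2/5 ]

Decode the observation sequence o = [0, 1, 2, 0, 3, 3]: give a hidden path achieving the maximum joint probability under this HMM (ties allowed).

path = [3, 0, 2, 2, 3, 3]

t=0: δ = [4.000e-02, 2.000e-02, 5.000e-02, 9.000e-02]  (obs o_0=0)
t=1: δ = [1.800e-02, 7.200e-03, 1.600e-03, 2.700e-03]  ψ = [3, 3, 0, 3]  (obs o_1=1)
t=2: δ = [7.200e-04, 1.080e-03, 2.160e-03, 7.200e-04]  ψ = [0, 0, 0, 0]  (obs o_2=2)
t=3: δ = [2.880e-05, 4.320e-05, 3.240e-04, 3.240e-04]  ψ = [3, 1, 2, 2]  (obs o_3=0)
t=4: δ = [2.592e-05, 1.296e-05, 9.720e-06, 6.480e-05]  ψ = [3, 3, 2, 2]  (obs o_4=3)
t=5: δ = [5.184e-06, 2.592e-06, 1.037e-06, 7.776e-06]  ψ = [3, 3, 0, 3]  (obs o_5=3)
backtrack: best end state = 3; path = [3, 0, 2, 2, 3, 3]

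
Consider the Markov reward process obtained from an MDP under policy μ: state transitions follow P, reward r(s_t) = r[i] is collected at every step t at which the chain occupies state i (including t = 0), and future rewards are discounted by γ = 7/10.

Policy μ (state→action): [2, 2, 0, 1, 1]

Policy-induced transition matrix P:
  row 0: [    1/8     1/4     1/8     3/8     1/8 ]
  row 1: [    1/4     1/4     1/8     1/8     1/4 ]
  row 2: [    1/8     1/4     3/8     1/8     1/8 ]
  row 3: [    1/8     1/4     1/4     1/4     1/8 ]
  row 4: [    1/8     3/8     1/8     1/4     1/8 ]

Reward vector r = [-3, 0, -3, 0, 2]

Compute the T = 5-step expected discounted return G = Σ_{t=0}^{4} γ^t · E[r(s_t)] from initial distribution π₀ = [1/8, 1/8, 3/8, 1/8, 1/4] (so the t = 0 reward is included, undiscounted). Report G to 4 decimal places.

G = -2.4228

t=0: π = [0.1250, 0.1250, 0.3750, 0.1250, 0.2500], E[r] = -1.0000, γ^t·E[r] = -1.000000, running G = -1.000000
t=1: π = [0.1406, 0.2813, 0.2344, 0.2031, 0.1406], E[r] = -0.8438, γ^t·E[r] = -0.590625, running G = -1.590625
t=2: π = [0.1602, 0.2676, 0.2090, 0.2031, 0.1602], E[r] = -0.7871, γ^t·E[r] = -0.385684, running G = -1.976309
t=3: π = [0.1584, 0.2700, 0.2026, 0.2104, 0.1584], E[r] = -0.7664, γ^t·E[r] = -0.262861, running G = -2.239169
t=4: π = [0.1588, 0.2698, 0.2020, 0.2107, 0.1588], E[r] = -0.7646, γ^t·E[r] = -0.183592, running G = -2.422761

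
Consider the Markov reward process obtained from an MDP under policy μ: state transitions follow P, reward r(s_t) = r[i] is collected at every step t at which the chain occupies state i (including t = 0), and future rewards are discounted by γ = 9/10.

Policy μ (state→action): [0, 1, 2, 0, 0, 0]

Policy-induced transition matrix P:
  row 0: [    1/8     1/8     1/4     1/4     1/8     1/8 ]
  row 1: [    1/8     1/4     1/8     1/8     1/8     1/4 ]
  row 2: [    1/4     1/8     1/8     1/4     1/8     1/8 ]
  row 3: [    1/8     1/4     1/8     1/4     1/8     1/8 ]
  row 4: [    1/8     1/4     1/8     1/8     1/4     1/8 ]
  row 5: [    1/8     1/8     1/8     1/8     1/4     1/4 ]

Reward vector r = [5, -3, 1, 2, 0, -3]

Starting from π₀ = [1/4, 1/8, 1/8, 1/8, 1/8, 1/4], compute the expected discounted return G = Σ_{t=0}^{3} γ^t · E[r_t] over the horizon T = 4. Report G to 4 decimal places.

G = 0.9103

t=0: π = [0.2500, 0.1250, 0.1250, 0.1250, 0.1250, 0.2500], E[r] = 0.5000, γ^t·E[r] = 0.500000, running G = 0.500000
t=1: π = [0.1406, 0.1719, 0.1563, 0.1875, 0.1719, 0.1719], E[r] = 0.2031, γ^t·E[r] = 0.182813, running G = 0.682813
t=2: π = [0.1445, 0.1914, 0.1426, 0.1855, 0.1680, 0.1680], E[r] = 0.1582, γ^t·E[r] = 0.128145, running G = 0.810957
t=3: π = [0.1428, 0.1931, 0.1431, 0.1841, 0.1670, 0.1699], E[r] = 0.1362, γ^t·E[r] = 0.099312, running G = 0.910269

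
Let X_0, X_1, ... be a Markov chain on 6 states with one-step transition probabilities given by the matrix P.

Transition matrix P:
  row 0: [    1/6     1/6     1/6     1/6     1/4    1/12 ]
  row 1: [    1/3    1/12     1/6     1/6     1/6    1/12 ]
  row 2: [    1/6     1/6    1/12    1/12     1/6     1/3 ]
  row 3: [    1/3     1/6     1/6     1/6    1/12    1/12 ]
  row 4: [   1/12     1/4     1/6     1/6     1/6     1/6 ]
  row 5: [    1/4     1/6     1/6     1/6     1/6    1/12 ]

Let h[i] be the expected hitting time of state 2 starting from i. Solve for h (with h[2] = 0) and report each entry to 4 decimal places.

h = [6.0000, 6.0000, 0.0000, 6.0000, 6.0000, 6.0000]

First-step conditioning: h[2] = 0; for i ≠ 2, h[i] = 1 + Σ_k P[i][k]·h[k].
  h[0] = 1 + 1/6·h[0] + 1/6·h[1] + 1/6·h[3] + 1/4·h[4] + 1/12·h[5]
  h[1] = 1 + 1/3·h[0] + 1/12·h[1] + 1/6·h[3] + 1/6·h[4] + 1/12·h[5]
  h[3] = 1 + 1/3·h[0] + 1/6·h[1] + 1/6·h[3] + 1/12·h[4] + 1/12·h[5]
  h[4] = 1 + 1/12·h[0] + 1/4·h[1] + 1/6·h[3] + 1/6·h[4] + 1/6·h[5]
  h[5] = 1 + 1/4·h[0] + 1/6·h[1] + 1/6·h[3] + 1/6·h[4] + 1/12·h[5]
Solving the 5×5 linear system over states ≠ 2 gives exactly h = [6, 6, 0, 6, 6, 6] (h[2] = 0 is the target).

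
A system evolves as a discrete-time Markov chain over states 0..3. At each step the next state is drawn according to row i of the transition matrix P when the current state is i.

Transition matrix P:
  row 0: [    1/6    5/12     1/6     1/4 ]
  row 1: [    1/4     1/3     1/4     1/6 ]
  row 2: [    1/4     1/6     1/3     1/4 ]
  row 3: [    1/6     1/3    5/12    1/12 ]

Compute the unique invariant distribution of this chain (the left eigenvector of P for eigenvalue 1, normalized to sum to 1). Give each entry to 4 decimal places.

Balance equations π_j = Σ_i π_i·P[i][j]:
  π_0 = 1/6·π_0 + 1/4·π_1 + 1/4·π_2 + 1/6·π_3
  π_1 = 5/12·π_0 + 1/3·π_1 + 1/6·π_2 + 1/3·π_3
  π_2 = 1/6·π_0 + 1/4·π_1 + 1/3·π_2 + 5/12·π_3
  normalize: π_0 + π_1 + π_2 + π_3 = 1
Solving the linear system gives exactly π = [398/1843, 559/1843, 531/1843, 355/1843].

π = [0.2160, 0.3033, 0.2881, 0.1926]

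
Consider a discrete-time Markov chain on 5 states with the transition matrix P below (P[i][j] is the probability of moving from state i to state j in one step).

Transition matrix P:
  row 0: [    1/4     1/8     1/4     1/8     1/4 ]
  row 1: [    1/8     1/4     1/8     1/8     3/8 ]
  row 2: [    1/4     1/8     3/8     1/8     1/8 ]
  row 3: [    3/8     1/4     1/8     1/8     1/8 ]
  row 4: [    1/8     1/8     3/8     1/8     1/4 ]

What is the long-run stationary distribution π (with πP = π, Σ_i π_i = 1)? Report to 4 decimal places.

Balance equations π_j = Σ_i π_i·P[i][j]:
  π_0 = 1/4·π_0 + 1/8·π_1 + 1/4·π_2 + 3/8·π_3 + 1/8·π_4
  π_1 = 1/8·π_0 + 1/4·π_1 + 1/8·π_2 + 1/4·π_3 + 1/8·π_4
  π_2 = 1/4·π_0 + 1/8·π_1 + 3/8·π_2 + 1/8·π_3 + 3/8·π_4
  π_3 = 1/8·π_0 + 1/8·π_1 + 1/8·π_2 + 1/8·π_3 + 1/8·π_4
  normalize: π_0 + π_1 + π_2 + π_3 + π_4 = 1
Solving the linear system gives exactly π = [29/133, 9/56, 21/76, 1/8, 117/532].

π = [0.2180, 0.1607, 0.2763, 0.1250, 0.2199]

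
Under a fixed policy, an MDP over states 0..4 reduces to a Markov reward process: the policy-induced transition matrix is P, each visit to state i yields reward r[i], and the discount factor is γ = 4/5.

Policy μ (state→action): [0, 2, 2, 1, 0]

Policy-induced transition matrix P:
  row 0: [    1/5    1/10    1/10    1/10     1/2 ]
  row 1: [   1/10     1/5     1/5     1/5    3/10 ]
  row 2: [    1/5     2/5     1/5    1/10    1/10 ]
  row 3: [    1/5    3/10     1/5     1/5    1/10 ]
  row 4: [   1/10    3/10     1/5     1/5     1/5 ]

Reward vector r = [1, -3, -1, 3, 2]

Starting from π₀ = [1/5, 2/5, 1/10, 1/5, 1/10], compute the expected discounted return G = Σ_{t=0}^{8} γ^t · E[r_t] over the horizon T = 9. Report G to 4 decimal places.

t=0: π = [0.2000, 0.4000, 0.1000, 0.2000, 0.1000], E[r] = -0.3000, γ^t·E[r] = -0.300000, running G = -0.300000
t=1: π = [0.1500, 0.2300, 0.1800, 0.1700, 0.2700], E[r] = 0.3300, γ^t·E[r] = 0.264000, running G = -0.036000
t=2: π = [0.1500, 0.2650, 0.1850, 0.1670, 0.2330], E[r] = 0.1370, γ^t·E[r] = 0.087680, running G = 0.051680
t=3: π = [0.1502, 0.2620, 0.1850, 0.1665, 0.2363], E[r] = 0.1513, γ^t·E[r] = 0.077466, running G = 0.129146
t=4: π = [0.1502, 0.2623, 0.1850, 0.1665, 0.2361], E[r] = 0.1501, γ^t·E[r] = 0.061469, running G = 0.190614
t=5: π = [0.1502, 0.2622, 0.1850, 0.1665, 0.2361], E[r] = 0.1502, γ^t·E[r] = 0.049212, running G = 0.239826
t=6: π = [0.1502, 0.2622, 0.1850, 0.1665, 0.2361], E[r] = 0.1502, γ^t·E[r] = 0.039364, running G = 0.279190
t=7: π = [0.1502, 0.2622, 0.1850, 0.1665, 0.2361], E[r] = 0.1502, γ^t·E[r] = 0.031492, running G = 0.310682
t=8: π = [0.1502, 0.2622, 0.1850, 0.1665, 0.2361], E[r] = 0.1502, γ^t·E[r] = 0.025193, running G = 0.335875

G = 0.3359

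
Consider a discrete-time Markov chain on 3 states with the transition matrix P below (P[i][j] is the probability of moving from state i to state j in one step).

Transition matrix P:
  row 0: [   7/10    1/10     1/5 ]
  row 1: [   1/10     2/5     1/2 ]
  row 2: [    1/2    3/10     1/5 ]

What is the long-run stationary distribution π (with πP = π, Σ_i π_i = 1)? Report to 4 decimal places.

Balance equations π_j = Σ_i π_i·P[i][j]:
  π_0 = 7/10·π_0 + 1/10·π_1 + 1/2·π_2
  π_1 = 1/10·π_0 + 2/5·π_1 + 3/10·π_2
  normalize: π_0 + π_1 + π_2 = 1
Solving the linear system gives exactly π = [33/64, 7/32, 17/64].

π = [0.5156, 0.2188, 0.2656]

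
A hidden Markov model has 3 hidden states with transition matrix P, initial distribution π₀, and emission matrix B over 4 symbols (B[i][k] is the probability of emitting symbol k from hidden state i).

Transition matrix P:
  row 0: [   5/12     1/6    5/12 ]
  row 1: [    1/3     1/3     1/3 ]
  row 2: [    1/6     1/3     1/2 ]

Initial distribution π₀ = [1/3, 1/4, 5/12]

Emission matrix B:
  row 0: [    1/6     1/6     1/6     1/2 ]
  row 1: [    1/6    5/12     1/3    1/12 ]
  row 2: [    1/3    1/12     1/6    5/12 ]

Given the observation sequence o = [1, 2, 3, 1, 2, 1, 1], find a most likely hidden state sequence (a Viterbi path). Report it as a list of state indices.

path = [1, 1, 2, 1, 1, 1, 1]

t=0: δ = [5.556e-02, 1.042e-01, 3.472e-02]  (obs o_0=1)
t=1: δ = [5.787e-03, 1.157e-02, 5.787e-03]  ψ = [1, 1, 1]  (obs o_1=2)
t=2: δ = [1.929e-03, 3.215e-04, 1.608e-03]  ψ = [1, 1, 1]  (obs o_2=3)
t=3: δ = [1.340e-04, 2.233e-04, 6.698e-05]  ψ = [0, 2, 0]  (obs o_3=1)
t=4: δ = [1.240e-05, 2.481e-05, 1.240e-05]  ψ = [1, 1, 1]  (obs o_4=2)
t=5: δ = [1.378e-06, 3.445e-06, 6.891e-07]  ψ = [1, 1, 1]  (obs o_5=1)
t=6: δ = [1.914e-07, 4.785e-07, 9.571e-08]  ψ = [1, 1, 1]  (obs o_6=1)
backtrack: best end state = 1; path = [1, 1, 2, 1, 1, 1, 1]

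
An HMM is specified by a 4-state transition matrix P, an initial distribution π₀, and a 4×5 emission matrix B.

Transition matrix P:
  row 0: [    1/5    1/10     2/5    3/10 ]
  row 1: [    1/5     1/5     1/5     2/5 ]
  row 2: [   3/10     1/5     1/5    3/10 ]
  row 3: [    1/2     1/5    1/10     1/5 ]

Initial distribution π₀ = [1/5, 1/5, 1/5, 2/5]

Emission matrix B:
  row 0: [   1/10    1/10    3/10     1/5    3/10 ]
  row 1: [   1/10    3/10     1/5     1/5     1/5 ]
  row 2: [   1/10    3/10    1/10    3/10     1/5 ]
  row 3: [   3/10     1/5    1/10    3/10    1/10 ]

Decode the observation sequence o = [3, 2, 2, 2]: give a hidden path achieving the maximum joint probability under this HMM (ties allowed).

path = [3, 0, 3, 0]

t=0: δ = [4.000e-02, 4.000e-02, 6.000e-02, 1.200e-01]  (obs o_0=3)
t=1: δ = [1.800e-02, 4.800e-03, 1.600e-03, 2.400e-03]  ψ = [3, 3, 0, 3]  (obs o_1=2)
t=2: δ = [1.080e-03, 3.600e-04, 7.200e-04, 5.400e-04]  ψ = [0, 0, 0, 0]  (obs o_2=2)
t=3: δ = [8.100e-05, 2.880e-05, 4.320e-05, 3.240e-05]  ψ = [3, 2, 0, 0]  (obs o_3=2)
backtrack: best end state = 0; path = [3, 0, 3, 0]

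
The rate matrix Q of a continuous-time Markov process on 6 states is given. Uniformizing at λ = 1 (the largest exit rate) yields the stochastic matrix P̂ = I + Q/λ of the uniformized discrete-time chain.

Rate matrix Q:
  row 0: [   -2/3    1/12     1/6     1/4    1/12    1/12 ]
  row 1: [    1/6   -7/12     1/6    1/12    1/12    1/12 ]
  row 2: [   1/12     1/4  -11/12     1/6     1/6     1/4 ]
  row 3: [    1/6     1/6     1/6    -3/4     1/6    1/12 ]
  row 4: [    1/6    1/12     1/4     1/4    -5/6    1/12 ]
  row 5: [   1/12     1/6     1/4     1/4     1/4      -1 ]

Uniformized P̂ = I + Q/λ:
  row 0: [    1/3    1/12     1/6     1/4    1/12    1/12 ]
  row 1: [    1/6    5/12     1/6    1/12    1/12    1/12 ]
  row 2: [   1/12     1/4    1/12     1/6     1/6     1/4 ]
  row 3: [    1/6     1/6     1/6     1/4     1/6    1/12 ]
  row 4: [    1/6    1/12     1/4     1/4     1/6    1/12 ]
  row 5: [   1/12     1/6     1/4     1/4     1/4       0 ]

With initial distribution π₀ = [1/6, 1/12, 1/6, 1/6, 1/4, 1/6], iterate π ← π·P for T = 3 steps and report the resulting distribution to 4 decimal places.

t=0: π = [0.1667, 0.0833, 0.1667, 0.1667, 0.2500, 0.1667]
t=1: π = [0.1667, 0.1667, 0.1875, 0.2222, 0.1597, 0.0972]
t=2: π = [0.1707, 0.1968, 0.1725, 0.2066, 0.1470, 0.1065]
t=3: π = [0.1719, 0.2038, 0.1734, 0.2028, 0.1449, 0.1032]

π = [0.1719, 0.2038, 0.1734, 0.2028, 0.1449, 0.1032]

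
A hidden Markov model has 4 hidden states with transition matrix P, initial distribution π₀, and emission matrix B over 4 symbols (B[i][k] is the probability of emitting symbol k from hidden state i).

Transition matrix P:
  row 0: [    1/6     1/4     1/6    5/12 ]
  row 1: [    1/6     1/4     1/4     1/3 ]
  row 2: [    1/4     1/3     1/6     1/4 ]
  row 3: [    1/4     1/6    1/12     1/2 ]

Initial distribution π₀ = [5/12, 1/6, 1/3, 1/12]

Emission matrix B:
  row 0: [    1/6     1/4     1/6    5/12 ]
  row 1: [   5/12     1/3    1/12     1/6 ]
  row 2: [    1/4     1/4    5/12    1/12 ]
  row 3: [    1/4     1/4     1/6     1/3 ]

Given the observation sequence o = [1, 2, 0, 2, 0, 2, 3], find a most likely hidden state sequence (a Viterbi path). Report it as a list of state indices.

path = [0, 2, 1, 2, 1, 2, 0]

t=0: δ = [1.042e-01, 5.556e-02, 8.333e-02, 2.083e-02]  (obs o_0=1)
t=1: δ = [3.472e-03, 2.315e-03, 7.234e-03, 7.234e-03]  ψ = [2, 2, 0, 0]  (obs o_1=2)
t=2: δ = [3.014e-04, 1.005e-03, 3.014e-04, 9.042e-04]  ψ = [2, 2, 2, 3]  (obs o_2=0)
t=3: δ = [3.768e-05, 2.093e-05, 1.047e-04, 7.535e-05]  ψ = [3, 1, 1, 3]  (obs o_3=2)
t=4: δ = [4.361e-06, 1.454e-05, 4.361e-06, 9.419e-06]  ψ = [2, 2, 2, 3]  (obs o_4=0)
t=5: δ = [4.038e-07, 3.028e-07, 1.514e-06, 8.075e-07]  ψ = [1, 1, 1, 1]  (obs o_5=2)
t=6: δ = [1.577e-07, 8.412e-08, 2.103e-08, 1.346e-07]  ψ = [2, 2, 2, 3]  (obs o_6=3)
backtrack: best end state = 0; path = [0, 2, 1, 2, 1, 2, 0]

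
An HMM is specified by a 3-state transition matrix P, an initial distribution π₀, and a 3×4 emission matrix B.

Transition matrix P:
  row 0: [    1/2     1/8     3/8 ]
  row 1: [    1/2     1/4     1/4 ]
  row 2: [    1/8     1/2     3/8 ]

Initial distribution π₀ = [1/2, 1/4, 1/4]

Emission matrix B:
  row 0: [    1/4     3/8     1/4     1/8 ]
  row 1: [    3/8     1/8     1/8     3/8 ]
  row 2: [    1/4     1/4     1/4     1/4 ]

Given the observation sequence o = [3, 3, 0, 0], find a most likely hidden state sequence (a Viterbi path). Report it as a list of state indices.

t=0: δ = [6.250e-02, 9.375e-02, 6.250e-02]  (obs o_0=3)
t=1: δ = [5.859e-03, 1.172e-02, 5.859e-03]  ψ = [1, 2, 0]  (obs o_1=3)
t=2: δ = [1.465e-03, 1.099e-03, 7.324e-04]  ψ = [1, 1, 1]  (obs o_2=0)
t=3: δ = [1.831e-04, 1.373e-04, 1.373e-04]  ψ = [0, 2, 0]  (obs o_3=0)
backtrack: best end state = 0; path = [2, 1, 0, 0]

path = [2, 1, 0, 0]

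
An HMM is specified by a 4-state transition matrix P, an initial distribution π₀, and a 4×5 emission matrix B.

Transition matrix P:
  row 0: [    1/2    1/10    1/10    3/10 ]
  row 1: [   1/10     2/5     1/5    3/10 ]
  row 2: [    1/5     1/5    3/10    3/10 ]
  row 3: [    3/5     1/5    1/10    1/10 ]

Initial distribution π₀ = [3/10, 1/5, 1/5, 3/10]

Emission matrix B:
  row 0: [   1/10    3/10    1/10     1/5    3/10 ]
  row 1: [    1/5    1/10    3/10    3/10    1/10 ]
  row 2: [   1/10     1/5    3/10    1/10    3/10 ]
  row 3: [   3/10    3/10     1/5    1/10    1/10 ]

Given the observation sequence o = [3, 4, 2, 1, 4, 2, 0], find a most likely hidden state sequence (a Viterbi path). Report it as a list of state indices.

path = [0, 0, 3, 0, 0, 0, 3]

t=0: δ = [6.000e-02, 6.000e-02, 2.000e-02, 3.000e-02]  (obs o_0=3)
t=1: δ = [9.000e-03, 2.400e-03, 3.600e-03, 1.800e-03]  ψ = [0, 1, 1, 0]  (obs o_1=4)
t=2: δ = [4.500e-04, 2.880e-04, 3.240e-04, 5.400e-04]  ψ = [0, 1, 2, 0]  (obs o_2=2)
t=3: δ = [9.720e-05, 1.152e-05, 1.944e-05, 4.050e-05]  ψ = [3, 1, 2, 0]  (obs o_3=1)
t=4: δ = [1.458e-05, 9.720e-07, 2.916e-06, 2.916e-06]  ψ = [0, 0, 0, 0]  (obs o_4=4)
t=5: δ = [7.290e-07, 4.374e-07, 4.374e-07, 8.748e-07]  ψ = [0, 0, 0, 0]  (obs o_5=2)
t=6: δ = [5.249e-08, 3.499e-08, 1.312e-08, 6.561e-08]  ψ = [3, 1, 2, 0]  (obs o_6=0)
backtrack: best end state = 3; path = [0, 0, 3, 0, 0, 0, 3]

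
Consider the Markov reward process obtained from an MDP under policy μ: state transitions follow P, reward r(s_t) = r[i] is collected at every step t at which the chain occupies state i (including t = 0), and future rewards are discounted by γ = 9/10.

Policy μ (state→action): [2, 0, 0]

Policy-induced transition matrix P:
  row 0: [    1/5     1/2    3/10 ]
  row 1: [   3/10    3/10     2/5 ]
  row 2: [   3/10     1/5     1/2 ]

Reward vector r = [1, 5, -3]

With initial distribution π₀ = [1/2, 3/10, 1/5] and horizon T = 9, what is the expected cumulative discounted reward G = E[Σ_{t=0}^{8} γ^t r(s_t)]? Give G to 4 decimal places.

t=0: π = [0.5000, 0.3000, 0.2000], E[r] = 1.4000, γ^t·E[r] = 1.400000, running G = 1.400000
t=1: π = [0.2500, 0.3800, 0.3700], E[r] = 1.0400, γ^t·E[r] = 0.936000, running G = 2.336000
t=2: π = [0.2750, 0.3130, 0.4120], E[r] = 0.6040, γ^t·E[r] = 0.489240, running G = 2.825240
t=3: π = [0.2725, 0.3138, 0.4137], E[r] = 0.6004, γ^t·E[r] = 0.437692, running G = 3.262932
t=4: π = [0.2728, 0.3131, 0.4141], E[r] = 0.5960, γ^t·E[r] = 0.391062, running G = 3.653993
t=5: π = [0.2727, 0.3131, 0.4141], E[r] = 0.5960, γ^t·E[r] = 0.351934, running G = 4.005928
t=6: π = [0.2727, 0.3131, 0.4141], E[r] = 0.5960, γ^t·E[r] = 0.316718, running G = 4.322646
t=7: π = [0.2727, 0.3131, 0.4141], E[r] = 0.5960, γ^t·E[r] = 0.285046, running G = 4.607691
t=8: π = [0.2727, 0.3131, 0.4141], E[r] = 0.5960, γ^t·E[r] = 0.256541, running G = 4.864233

G = 4.8642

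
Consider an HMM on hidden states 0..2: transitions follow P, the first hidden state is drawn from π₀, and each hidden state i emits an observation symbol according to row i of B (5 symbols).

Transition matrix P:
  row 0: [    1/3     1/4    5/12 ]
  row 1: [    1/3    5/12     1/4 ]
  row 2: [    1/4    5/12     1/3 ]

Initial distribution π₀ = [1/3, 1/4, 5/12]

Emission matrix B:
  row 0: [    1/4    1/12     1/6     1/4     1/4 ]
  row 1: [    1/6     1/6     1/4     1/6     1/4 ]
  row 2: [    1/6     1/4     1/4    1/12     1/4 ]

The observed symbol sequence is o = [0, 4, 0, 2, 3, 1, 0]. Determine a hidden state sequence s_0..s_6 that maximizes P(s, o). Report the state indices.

t=0: δ = [8.333e-02, 4.167e-02, 6.944e-02]  (obs o_0=0)
t=1: δ = [6.944e-03, 7.234e-03, 8.681e-03]  ψ = [0, 2, 0]  (obs o_1=4)
t=2: δ = [6.028e-04, 6.028e-04, 4.823e-04]  ψ = [1, 2, 0]  (obs o_2=0)
t=3: δ = [3.349e-05, 6.279e-05, 6.279e-05]  ψ = [0, 1, 0]  (obs o_3=2)
t=4: δ = [5.233e-06, 4.361e-06, 1.744e-06]  ψ = [1, 1, 2]  (obs o_4=3)
t=5: δ = [1.454e-07, 3.028e-07, 5.451e-07]  ψ = [0, 1, 0]  (obs o_5=1)
t=6: δ = [3.407e-08, 3.785e-08, 3.028e-08]  ψ = [2, 2, 2]  (obs o_6=0)
backtrack: best end state = 1; path = [0, 2, 1, 1, 0, 2, 1]

path = [0, 2, 1, 1, 0, 2, 1]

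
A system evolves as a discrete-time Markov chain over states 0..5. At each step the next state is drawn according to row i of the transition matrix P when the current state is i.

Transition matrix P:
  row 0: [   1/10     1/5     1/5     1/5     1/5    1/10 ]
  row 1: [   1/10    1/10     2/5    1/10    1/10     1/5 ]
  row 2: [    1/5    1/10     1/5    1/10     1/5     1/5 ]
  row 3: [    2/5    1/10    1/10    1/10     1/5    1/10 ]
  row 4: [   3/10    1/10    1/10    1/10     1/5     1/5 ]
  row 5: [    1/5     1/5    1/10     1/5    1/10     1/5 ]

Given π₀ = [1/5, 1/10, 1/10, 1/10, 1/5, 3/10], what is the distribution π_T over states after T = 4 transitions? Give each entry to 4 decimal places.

π = [0.2098, 0.1375, 0.1802, 0.1375, 0.1697, 0.1653]

t=0: π = [0.2000, 0.1000, 0.1000, 0.1000, 0.2000, 0.3000]
t=1: π = [0.2100, 0.1500, 0.1600, 0.1500, 0.1600, 0.1700]
t=2: π = [0.2100, 0.1380, 0.1820, 0.1380, 0.1680, 0.1640]
t=3: π = [0.2096, 0.1374, 0.1806, 0.1374, 0.1698, 0.1652]
t=4: π = [0.2098, 0.1375, 0.1802, 0.1375, 0.1697, 0.1653]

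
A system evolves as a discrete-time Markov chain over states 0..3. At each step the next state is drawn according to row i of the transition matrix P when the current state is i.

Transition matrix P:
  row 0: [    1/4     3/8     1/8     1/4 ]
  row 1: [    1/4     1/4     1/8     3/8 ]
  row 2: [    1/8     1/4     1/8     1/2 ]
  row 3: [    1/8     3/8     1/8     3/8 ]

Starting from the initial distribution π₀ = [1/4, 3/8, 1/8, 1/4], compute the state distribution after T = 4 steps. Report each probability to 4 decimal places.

t=0: π = [0.2500, 0.3750, 0.1250, 0.2500]
t=1: π = [0.2031, 0.3125, 0.1250, 0.3594]
t=2: π = [0.1895, 0.3203, 0.1250, 0.3652]
t=3: π = [0.1887, 0.3193, 0.1250, 0.3669]
t=4: π = [0.1885, 0.3195, 0.1250, 0.3670]

π = [0.1885, 0.3195, 0.1250, 0.3670]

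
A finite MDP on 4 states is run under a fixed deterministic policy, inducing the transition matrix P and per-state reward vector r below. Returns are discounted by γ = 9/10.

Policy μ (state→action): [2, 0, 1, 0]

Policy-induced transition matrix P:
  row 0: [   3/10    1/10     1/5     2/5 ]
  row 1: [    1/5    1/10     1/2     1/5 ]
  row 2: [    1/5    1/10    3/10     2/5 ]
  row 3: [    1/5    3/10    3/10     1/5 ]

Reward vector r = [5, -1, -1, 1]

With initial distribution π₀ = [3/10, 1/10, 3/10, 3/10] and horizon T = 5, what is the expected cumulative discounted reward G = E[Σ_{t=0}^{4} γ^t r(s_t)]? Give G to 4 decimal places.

G = 4.3953

t=0: π = [0.3000, 0.1000, 0.3000, 0.3000], E[r] = 1.4000, γ^t·E[r] = 1.400000, running G = 1.400000
t=1: π = [0.2300, 0.1600, 0.2900, 0.3200], E[r] = 1.0200, γ^t·E[r] = 0.918000, running G = 2.318000
t=2: π = [0.2230, 0.1640, 0.3090, 0.3040], E[r] = 0.9460, γ^t·E[r] = 0.766260, running G = 3.084260
t=3: π = [0.2223, 0.1608, 0.3105, 0.3064], E[r] = 0.9466, γ^t·E[r] = 0.690071, running G = 3.774331
t=4: π = [0.2222, 0.1613, 0.3099, 0.3066], E[r] = 0.9465, γ^t·E[r] = 0.620999, running G = 4.395330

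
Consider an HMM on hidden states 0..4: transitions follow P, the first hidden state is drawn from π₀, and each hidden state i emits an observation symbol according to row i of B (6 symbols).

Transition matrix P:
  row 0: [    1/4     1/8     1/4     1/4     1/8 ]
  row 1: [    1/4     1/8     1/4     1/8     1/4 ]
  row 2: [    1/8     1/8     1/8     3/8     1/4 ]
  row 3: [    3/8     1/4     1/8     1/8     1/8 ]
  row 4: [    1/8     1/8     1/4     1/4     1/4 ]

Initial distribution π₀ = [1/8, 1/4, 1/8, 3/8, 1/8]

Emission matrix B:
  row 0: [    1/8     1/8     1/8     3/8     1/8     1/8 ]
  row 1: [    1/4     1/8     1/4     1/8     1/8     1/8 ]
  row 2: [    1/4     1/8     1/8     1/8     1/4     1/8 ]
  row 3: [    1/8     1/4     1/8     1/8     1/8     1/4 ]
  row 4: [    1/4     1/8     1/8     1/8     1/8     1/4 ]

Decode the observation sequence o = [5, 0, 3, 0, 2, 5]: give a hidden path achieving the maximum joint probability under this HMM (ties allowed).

t=0: δ = [1.562e-02, 3.125e-02, 1.562e-02, 9.375e-02, 3.125e-02]  (obs o_0=5)
t=1: δ = [4.395e-03, 5.859e-03, 2.930e-03, 1.465e-03, 2.930e-03]  ψ = [3, 3, 3, 3, 3]  (obs o_1=0)
t=2: δ = [5.493e-04, 9.155e-05, 1.831e-04, 1.373e-04, 1.831e-04]  ψ = [1, 1, 1, 0, 1]  (obs o_2=3)
t=3: δ = [1.717e-05, 1.717e-05, 3.433e-05, 1.717e-05, 1.717e-05]  ψ = [0, 0, 0, 0, 0]  (obs o_3=0)
t=4: δ = [8.047e-07, 1.073e-06, 5.364e-07, 1.609e-06, 1.073e-06]  ψ = [3, 2, 0, 2, 2]  (obs o_4=2)
t=5: δ = [7.544e-08, 5.029e-08, 3.353e-08, 6.706e-08, 6.706e-08]  ψ = [3, 3, 1, 4, 1]  (obs o_5=5)
backtrack: best end state = 0; path = [3, 1, 0, 2, 3, 0]

path = [3, 1, 0, 2, 3, 0]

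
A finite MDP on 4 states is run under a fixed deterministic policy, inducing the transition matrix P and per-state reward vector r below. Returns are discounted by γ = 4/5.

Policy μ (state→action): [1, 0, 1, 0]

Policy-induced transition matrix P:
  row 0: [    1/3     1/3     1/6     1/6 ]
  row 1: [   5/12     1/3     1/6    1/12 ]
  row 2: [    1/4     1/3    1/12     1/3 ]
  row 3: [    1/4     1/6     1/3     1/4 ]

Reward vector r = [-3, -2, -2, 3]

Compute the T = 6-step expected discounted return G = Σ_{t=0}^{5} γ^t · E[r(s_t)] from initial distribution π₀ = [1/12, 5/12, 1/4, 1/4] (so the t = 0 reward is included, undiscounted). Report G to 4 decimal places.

t=0: π = [0.0833, 0.4167, 0.2500, 0.2500], E[r] = -0.8333, γ^t·E[r] = -0.833333, running G = -0.833333
t=1: π = [0.3264, 0.2917, 0.1875, 0.1944], E[r] = -1.3542, γ^t·E[r] = -1.083333, running G = -1.916667
t=2: π = [0.3258, 0.3009, 0.1834, 0.1898], E[r] = -1.3767, γ^t·E[r] = -0.881111, running G = -2.797778
t=3: π = [0.3273, 0.3017, 0.1830, 0.1880], E[r] = -1.3874, γ^t·E[r] = -0.710346, running G = -3.508123
t=4: π = [0.3276, 0.3020, 0.1827, 0.1877], E[r] = -1.3891, γ^t·E[r] = -0.568973, running G = -4.077096
t=5: π = [0.3276, 0.3021, 0.1827, 0.1876], E[r] = -1.3896, γ^t·E[r] = -0.455357, running G = -4.532453

G = -4.5325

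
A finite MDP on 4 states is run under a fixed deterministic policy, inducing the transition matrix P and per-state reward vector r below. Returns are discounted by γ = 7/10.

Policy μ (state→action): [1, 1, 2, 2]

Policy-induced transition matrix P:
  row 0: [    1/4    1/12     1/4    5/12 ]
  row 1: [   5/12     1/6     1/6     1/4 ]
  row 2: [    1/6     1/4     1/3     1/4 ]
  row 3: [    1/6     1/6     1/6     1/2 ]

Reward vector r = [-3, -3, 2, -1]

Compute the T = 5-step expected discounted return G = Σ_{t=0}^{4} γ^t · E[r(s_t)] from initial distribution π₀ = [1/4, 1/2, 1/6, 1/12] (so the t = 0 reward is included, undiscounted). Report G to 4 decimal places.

t=0: π = [0.2500, 0.5000, 0.1667, 0.0833], E[r] = -2.0000, γ^t·E[r] = -2.000000, running G = -2.000000
t=1: π = [0.3125, 0.1597, 0.2153, 0.3125], E[r] = -1.2986, γ^t·E[r] = -0.909028, running G = -2.909028
t=2: π = [0.2326, 0.1586, 0.2286, 0.3802], E[r] = -1.0966, γ^t·E[r] = -0.537355, running G = -3.446383
t=3: π = [0.2257, 0.1663, 0.2242, 0.3838], E[r] = -1.1116, γ^t·E[r] = -0.381277, running G = -3.827660
t=4: π = [0.2271, 0.1665, 0.2228, 0.3836], E[r] = -1.1187, γ^t·E[r] = -0.268598, running G = -4.096257

G = -4.0963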